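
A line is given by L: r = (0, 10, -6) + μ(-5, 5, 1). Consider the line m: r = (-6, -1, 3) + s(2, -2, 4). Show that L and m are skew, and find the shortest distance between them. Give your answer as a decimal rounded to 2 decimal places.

12.02

Common perpendicular direction n = (-5, 5, 1) × (2, -2, 4) = (22, 22, 0).
With w = (-6, -1, 3) − (0, 10, -6) = (-6, -11, 9), w · n = -374.
Since n ≠ 0 the lines are not parallel, and w · n = -374 ≠ 0 so they do not intersect; hence they are skew.
Distance = |w · n| / |n| = |-374| / √968 ≈ 12.02.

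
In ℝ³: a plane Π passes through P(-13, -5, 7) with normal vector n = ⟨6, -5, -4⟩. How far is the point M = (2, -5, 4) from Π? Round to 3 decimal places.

Π: n·r = n·P gives 6x - 5y - 4z = -81.
n·M − d = (6)·(2) + (-5)·(-5) + (-4)·(4) − (-81) = 102; |n| = √77.
Distance = |102| / √77 = 102/√77 ≈ 11.624.

11.624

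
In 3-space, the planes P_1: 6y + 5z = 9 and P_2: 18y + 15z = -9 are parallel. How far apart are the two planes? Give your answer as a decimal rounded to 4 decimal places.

1.5364

Rescale P_2 by 1/3: 6y + 5z = -3. Then distance = |9 − (-3)| / √61 ≈ 1.5364.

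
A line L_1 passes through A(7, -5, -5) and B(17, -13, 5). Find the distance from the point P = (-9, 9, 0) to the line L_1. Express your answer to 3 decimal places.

A direction vector for L_1 is B − A = (10, -8, 10).
Taking (7, -5, -5) on L_1 with direction v = (10, -8, 10): w = P − (7, -5, -5) = (-16, 14, 5), and w × v = (180, 210, -12).
Distance = |w × v| / |v| = √76644 / √264 ≈ 17.039.

17.039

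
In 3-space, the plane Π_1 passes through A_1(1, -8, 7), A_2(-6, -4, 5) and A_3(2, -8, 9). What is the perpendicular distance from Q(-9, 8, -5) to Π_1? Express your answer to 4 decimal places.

10.6904

A_1A_2 = (-7, 4, -2), A_1A_3 = (1, 0, 2); a normal to Π_1 is A_1A_2 × A_1A_3 = (8, 12, -4).
Using A_1: Π_1 has equation 8x + 12y - 4z = -116.
n·Q − d = (8)·(-9) + (12)·(8) + (-4)·(-5) − (-116) = 160; |n| = √224.
Distance = |160| / √224 = 160/√224 ≈ 10.6904.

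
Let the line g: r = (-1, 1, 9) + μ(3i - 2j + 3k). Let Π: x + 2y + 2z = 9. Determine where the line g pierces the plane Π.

Substitute r = (-1, 1, 9) + t(3, -2, 3) into the plane: 19 + 5t = 9, so t = -2.
Intersection: (-1, 1, 9) + (-2)·(3, -2, 3) = (-7, 5, 3).

(-7, 5, 3)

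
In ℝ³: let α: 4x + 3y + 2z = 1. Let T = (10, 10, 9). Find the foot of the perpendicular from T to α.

Foot = T − λn with λ = (n·T − d)/|n|² = (88 − 1)/29 = 3.
Foot = (10, 10, 9) − 3·(4, 3, 2) = (-2, 1, 3).

(-2, 1, 3)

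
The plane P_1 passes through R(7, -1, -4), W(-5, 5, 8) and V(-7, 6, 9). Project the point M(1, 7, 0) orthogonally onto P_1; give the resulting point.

(-1, 3, 0)

RW = (-12, 6, 12), RV = (-14, 7, 13); a normal to P_1 is RW × RV = (-6, -12, 0).
Using R: P_1 has equation -6x - 12y = -30.
Foot = M − λn with λ = (n·M − d)/|n|² = (-90 − (-30))/180 = -1/3.
Foot = (1, 7, 0) − (-1/3)·(-6, -12, 0) = (-1, 3, 0).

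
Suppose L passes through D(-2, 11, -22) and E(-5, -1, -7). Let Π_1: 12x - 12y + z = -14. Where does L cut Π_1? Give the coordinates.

A direction vector for L is E − D = (-3, -12, 15).
Substitute r = (-2, 11, -22) + t(-3, -12, 15) into the plane: -178 + 123t = -14, so t = 4/3.
Intersection: (-2, 11, -22) + (4/3)·(-3, -12, 15) = (-6, -5, -2).

(-6, -5, -2)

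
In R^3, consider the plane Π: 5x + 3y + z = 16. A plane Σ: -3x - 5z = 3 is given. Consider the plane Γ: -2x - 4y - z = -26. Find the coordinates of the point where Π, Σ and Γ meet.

Solving the 3×3 linear system 5x + 3y + z = 16, -3x - 5z = 3, -2x - 4y - z = -26 (e.g. by elimination or Cramer's rule, determinant = -67) gives (-1, 7, 0).

(-1, 7, 0)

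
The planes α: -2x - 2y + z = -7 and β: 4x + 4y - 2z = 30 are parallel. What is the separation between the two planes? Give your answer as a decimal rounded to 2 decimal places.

2.67

Rescale β by 1/(-2): -2x - 2y + z = -15. Then distance = |-7 − (-15)| / √9 ≈ 2.67.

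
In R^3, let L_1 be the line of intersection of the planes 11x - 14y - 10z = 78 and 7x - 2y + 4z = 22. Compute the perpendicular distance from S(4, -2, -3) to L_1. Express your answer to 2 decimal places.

Direction of L_1: (11, -14, -10) × (7, -2, 4) = (-76, -114, 76).
A point on L_1: solving the two plane equations with x = 4 gives (4, -1, -2).
Taking (4, -1, -2) on L_1 with direction v = (-76, -114, 76): w = S − (4, -1, -2) = (0, -1, -1), and w × v = (-190, 76, -76).
Distance = |w × v| / |v| = √47652 / √24548 ≈ 1.39.

1.39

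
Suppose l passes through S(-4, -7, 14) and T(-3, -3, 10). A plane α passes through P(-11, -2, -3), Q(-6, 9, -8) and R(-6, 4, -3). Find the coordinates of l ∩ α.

A direction vector for l is T − S = (1, 4, -4).
PQ = (5, 11, -5), PR = (5, 6, 0); a normal to α is PQ × PR = (30, -25, -25).
Using P: α has equation 30x - 25y - 25z = -205.
Substitute r = (-4, -7, 14) + t(1, 4, -4) into the plane: -295 + 30t = -205, so t = 3.
Intersection: (-4, -7, 14) + 3·(1, 4, -4) = (-1, 5, 2).

(-1, 5, 2)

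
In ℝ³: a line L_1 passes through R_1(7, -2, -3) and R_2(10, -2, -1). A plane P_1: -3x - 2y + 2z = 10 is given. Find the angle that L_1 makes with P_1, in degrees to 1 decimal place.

19.7

A direction vector for L_1 is R_2 − R_1 = (3, 0, 2).
sin θ = |n·v| / (|n||v|) = |-5| / (√17 · √13) = 0.33634.
θ ≈ 19.7°.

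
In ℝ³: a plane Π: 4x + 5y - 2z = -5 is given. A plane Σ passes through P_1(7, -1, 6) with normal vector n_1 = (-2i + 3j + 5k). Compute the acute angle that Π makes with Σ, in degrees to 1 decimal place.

Σ: n_1·r = n_1·P_1 gives -2x + 3y + 5z = 13.
cos θ = |n₁·n₂| / (|n₁||n₂|) = |-3| / (√45 · √38).
θ = arccos(0.07255) ≈ 85.8°.

85.8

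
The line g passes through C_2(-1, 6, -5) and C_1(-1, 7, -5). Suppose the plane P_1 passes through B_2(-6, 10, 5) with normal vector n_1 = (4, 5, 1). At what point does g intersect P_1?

(-1, 8, -5)

A direction vector for g is C_1 − C_2 = (0, 1, 0).
P_1: n_1·r = n_1·B_2 gives 4x + 5y + z = 31.
Substitute r = (-1, 6, -5) + t(0, 1, 0) into the plane: 21 + 5t = 31, so t = 2.
Intersection: (-1, 6, -5) + 2·(0, 1, 0) = (-1, 8, -5).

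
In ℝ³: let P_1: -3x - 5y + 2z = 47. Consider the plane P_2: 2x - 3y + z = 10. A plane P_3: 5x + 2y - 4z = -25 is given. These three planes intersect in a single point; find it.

Solving the 3×3 linear system -3x - 5y + 2z = 47, 2x - 3y + z = 10, 5x + 2y - 4z = -25 (e.g. by elimination or Cramer's rule, determinant = -57) gives (-5, -8, -4).

(-5, -8, -4)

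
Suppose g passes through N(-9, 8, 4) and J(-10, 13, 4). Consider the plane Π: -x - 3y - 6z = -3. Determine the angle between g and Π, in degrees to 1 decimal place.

A direction vector for g is J − N = (-1, 5, 0).
sin θ = |n·v| / (|n||v|) = |-14| / (√46 · √26) = 0.40482.
θ ≈ 23.9°.

23.9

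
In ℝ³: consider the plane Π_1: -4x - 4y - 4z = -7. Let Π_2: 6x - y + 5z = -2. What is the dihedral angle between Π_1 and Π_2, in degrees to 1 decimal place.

42.8

cos θ = |n₁·n₂| / (|n₁||n₂|) = |-40| / (√48 · √62).
θ = arccos(0.73324) ≈ 42.8°.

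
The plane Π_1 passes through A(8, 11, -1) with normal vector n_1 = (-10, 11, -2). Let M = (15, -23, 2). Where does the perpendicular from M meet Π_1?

(-5, -1, -2)

Π_1: n_1·r = n_1·A gives -10x + 11y - 2z = 43.
Foot = M − λn with λ = (n·M − d)/|n|² = (-407 − 43)/225 = -2.
Foot = (15, -23, 2) − (-2)·(-10, 11, -2) = (-5, -1, -2).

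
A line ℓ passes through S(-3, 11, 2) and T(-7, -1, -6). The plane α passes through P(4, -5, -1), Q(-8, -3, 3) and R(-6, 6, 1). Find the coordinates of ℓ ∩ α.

A direction vector for ℓ is T − S = (-4, -12, -8).
PQ = (-12, 2, 4), PR = (-10, 11, 2); a normal to α is PQ × PR = (-40, -16, -112).
Using P: α has equation -40x - 16y - 112z = 32.
Substitute r = (-3, 11, 2) + t(-4, -12, -8) into the plane: -280 + 1248t = 32, so t = 1/4.
Intersection: (-3, 11, 2) + (1/4)·(-4, -12, -8) = (-4, 8, 0).

(-4, 8, 0)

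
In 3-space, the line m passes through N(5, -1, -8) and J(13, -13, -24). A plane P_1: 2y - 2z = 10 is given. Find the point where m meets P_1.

A direction vector for m is J − N = (8, -12, -16).
Substitute r = (5, -1, -8) + t(8, -12, -16) into the plane: 14 + 8t = 10, so t = -1/2.
Intersection: (5, -1, -8) + (-1/2)·(8, -12, -16) = (1, 5, 0).

(1, 5, 0)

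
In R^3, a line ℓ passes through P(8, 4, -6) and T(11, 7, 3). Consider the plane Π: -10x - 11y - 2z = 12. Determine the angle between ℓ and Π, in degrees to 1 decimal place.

32.9

A direction vector for ℓ is T − P = (3, 3, 9).
sin θ = |n·v| / (|n||v|) = |-81| / (√225 · √99) = 0.54272.
θ ≈ 32.9°.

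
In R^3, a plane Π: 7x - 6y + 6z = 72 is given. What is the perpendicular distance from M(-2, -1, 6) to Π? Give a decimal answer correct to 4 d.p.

n·M − d = (7)·(-2) + (-6)·(-1) + (6)·(6) − 72 = -44; |n| = √121.
Distance = |-44| / √121 = 44/√121 ≈ 4.0000.

4.0000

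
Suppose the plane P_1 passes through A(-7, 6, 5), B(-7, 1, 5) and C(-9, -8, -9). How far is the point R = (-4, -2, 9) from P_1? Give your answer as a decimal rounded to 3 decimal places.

2.404

AB = (0, -5, 0), AC = (-2, -14, -14); a normal to P_1 is AB × AC = (70, 0, -10).
Using A: P_1 has equation 70x - 10z = -540.
n·R − d = (70)·(-4) + (0)·(-2) + (-10)·(9) − (-540) = 170; |n| = √5000.
Distance = |170| / √5000 = 170/√5000 ≈ 2.404.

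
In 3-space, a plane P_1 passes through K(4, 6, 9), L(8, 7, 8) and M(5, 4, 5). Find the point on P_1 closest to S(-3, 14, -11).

(3, -1, -2)

KL = (4, 1, -1), KM = (1, -2, -4); a normal to P_1 is KL × KM = (-6, 15, -9).
Using K: P_1 has equation -6x + 15y - 9z = -15.
Foot = S − λn with λ = (n·S − d)/|n|² = (327 − (-15))/342 = 1.
Foot = (-3, 14, -11) − 1·(-6, 15, -9) = (3, -1, -2).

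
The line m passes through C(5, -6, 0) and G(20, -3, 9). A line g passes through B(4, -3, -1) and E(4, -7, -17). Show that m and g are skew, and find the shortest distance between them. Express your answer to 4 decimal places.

A direction vector for m is G − C = (15, 3, 9).
A direction vector for g is E − B = (0, -4, -16).
Common perpendicular direction n = (15, 3, 9) × (0, -4, -16) = (-12, 240, -60).
With w = (4, -3, -1) − (5, -6, 0) = (-1, 3, -1), w · n = 792.
Since n ≠ 0 the lines are not parallel, and w · n = 792 ≠ 0 so they do not intersect; hence they are skew.
Distance = |w · n| / |n| = |792| / √61344 ≈ 3.1977.

3.1977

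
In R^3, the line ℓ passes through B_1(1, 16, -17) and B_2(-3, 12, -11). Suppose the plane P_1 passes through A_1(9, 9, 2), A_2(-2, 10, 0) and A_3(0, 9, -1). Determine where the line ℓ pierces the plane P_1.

(-7, 8, -5)

A direction vector for ℓ is B_2 − B_1 = (-4, -4, 6).
A_1A_2 = (-11, 1, -2), A_1A_3 = (-9, 0, -3); a normal to P_1 is A_1A_2 × A_1A_3 = (-3, -15, 9).
Using A_1: P_1 has equation -3x - 15y + 9z = -144.
Substitute r = (1, 16, -17) + t(-4, -4, 6) into the plane: -396 + 126t = -144, so t = 2.
Intersection: (1, 16, -17) + 2·(-4, -4, 6) = (-7, 8, -5).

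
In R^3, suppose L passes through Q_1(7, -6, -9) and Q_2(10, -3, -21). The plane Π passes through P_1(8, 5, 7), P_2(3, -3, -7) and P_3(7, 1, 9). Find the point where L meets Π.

(3, -10, 7)

A direction vector for L is Q_2 − Q_1 = (3, 3, -12).
P_1P_2 = (-5, -8, -14), P_1P_3 = (-1, -4, 2); a normal to Π is P_1P_2 × P_1P_3 = (-72, 24, 12).
Using P_1: Π has equation -72x + 24y + 12z = -372.
Substitute r = (7, -6, -9) + t(3, 3, -12) into the plane: -756 + (-288)t = -372, so t = -4/3.
Intersection: (7, -6, -9) + (-4/3)·(3, 3, -12) = (3, -10, 7).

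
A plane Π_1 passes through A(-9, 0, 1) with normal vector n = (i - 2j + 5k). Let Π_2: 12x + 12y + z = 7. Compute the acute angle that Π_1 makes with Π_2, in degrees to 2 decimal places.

85.69

Π_1: n·r = n·A gives x - 2y + 5z = -4.
cos θ = |n₁·n₂| / (|n₁||n₂|) = |-7| / (√30 · √289).
θ = arccos(0.07518) ≈ 85.69°.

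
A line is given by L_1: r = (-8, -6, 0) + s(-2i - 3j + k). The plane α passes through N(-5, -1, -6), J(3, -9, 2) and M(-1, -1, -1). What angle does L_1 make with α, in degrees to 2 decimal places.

NJ = (8, -8, 8), NM = (4, 0, 5); a normal to α is NJ × NM = (-40, -8, 32).
Using N: α has equation -40x - 8y + 32z = 16.
sin θ = |n·v| / (|n||v|) = |136| / (√2688 · √14) = 0.70107.
θ ≈ 44.51°.

44.51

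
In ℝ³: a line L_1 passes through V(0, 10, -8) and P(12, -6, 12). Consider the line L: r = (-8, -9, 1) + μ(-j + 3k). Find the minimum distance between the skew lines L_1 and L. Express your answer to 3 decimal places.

16.964

A direction vector for L_1 is P − V = (12, -16, 20).
Common perpendicular direction n = (12, -16, 20) × (0, -1, 3) = (-28, -36, -12).
With w = (-8, -9, 1) − (0, 10, -8) = (-8, -19, 9), w · n = 800.
Distance = |w · n| / |n| = |800| / √2224 ≈ 16.964.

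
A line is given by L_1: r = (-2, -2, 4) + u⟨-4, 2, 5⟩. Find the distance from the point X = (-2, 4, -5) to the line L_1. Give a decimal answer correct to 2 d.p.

Taking (-2, -2, 4) on L_1 with direction v = (-4, 2, 5): w = X − (-2, -2, 4) = (0, 6, -9), and w × v = (48, 36, 24).
Distance = |w × v| / |v| = √4176 / √45 ≈ 9.63.

9.63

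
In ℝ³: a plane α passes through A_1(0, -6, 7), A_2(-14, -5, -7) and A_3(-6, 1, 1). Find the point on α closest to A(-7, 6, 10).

A_1A_2 = (-14, 1, -14), A_1A_3 = (-6, 7, -6); a normal to α is A_1A_2 × A_1A_3 = (92, 0, -92).
Using A_1: α has equation 92x - 92z = -644.
Foot = A − λn with λ = (n·A − d)/|n|² = (-1564 − (-644))/16928 = -5/92.
Foot = (-7, 6, 10) − (-5/92)·(92, 0, -92) = (-2, 6, 5).

(-2, 6, 5)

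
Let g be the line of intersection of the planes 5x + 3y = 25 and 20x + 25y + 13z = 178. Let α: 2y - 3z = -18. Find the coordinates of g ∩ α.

Direction of g: (5, 3, 0) × (20, 25, 13) = (39, -65, 65).
A point on g: solving the two plane equations with x = 2 gives (2, 5, 1).
Substitute r = (2, 5, 1) + t(39, -65, 65) into the plane: 7 + (-325)t = -18, so t = 1/13.
Intersection: (2, 5, 1) + (1/13)·(39, -65, 65) = (5, 0, 6).

(5, 0, 6)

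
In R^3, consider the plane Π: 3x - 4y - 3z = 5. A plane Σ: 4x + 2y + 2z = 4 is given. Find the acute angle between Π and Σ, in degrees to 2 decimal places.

cos θ = |n₁·n₂| / (|n₁||n₂|) = |-2| / (√34 · √24).
θ = arccos(0.07001) ≈ 85.99°.

85.99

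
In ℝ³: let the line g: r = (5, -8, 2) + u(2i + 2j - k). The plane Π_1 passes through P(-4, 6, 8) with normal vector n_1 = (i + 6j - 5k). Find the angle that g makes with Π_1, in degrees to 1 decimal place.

53.5

Π_1: n_1·r = n_1·P gives x + 6y - 5z = -8.
sin θ = |n·v| / (|n||v|) = |19| / (√62 · √9) = 0.80433.
θ ≈ 53.5°.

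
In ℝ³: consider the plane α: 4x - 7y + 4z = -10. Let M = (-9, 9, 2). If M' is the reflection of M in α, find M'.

λ = (n·M − d)/|n|² = (-91 − (-10))/81 = -1.
Reflection = M − 2λn = (-9, 9, 2) − (-2)·(4, -7, 4) = (-1, -5, 10).

(-1, -5, 10)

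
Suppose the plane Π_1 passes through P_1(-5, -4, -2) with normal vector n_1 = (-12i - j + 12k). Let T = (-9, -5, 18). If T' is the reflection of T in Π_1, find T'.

Π_1: n_1·r = n_1·P_1 gives -12x - y + 12z = 40.
λ = (n·T − d)/|n|² = (329 − 40)/289 = 1.
Reflection = T − 2λn = (-9, -5, 18) − 2·(-12, -1, 12) = (15, -3, -6).

(15, -3, -6)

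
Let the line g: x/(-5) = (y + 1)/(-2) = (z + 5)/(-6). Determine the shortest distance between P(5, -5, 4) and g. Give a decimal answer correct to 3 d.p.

g has direction (-5, -2, -6) through (0, -1, -5).
Taking (0, -1, -5) on g with direction v = (-5, -2, -6): w = P − (0, -1, -5) = (5, -4, 9), and w × v = (42, -15, -30).
Distance = |w × v| / |v| = √2889 / √65 ≈ 6.667.

6.667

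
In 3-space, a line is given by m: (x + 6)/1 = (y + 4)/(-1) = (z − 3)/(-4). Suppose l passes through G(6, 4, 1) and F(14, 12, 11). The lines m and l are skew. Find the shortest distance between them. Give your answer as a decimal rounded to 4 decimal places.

2.0783

m has direction (1, -1, -4) through (-6, -4, 3).
A direction vector for l is F − G = (8, 8, 10).
Common perpendicular direction n = (1, -1, -4) × (8, 8, 10) = (22, -42, 16).
With w = (6, 4, 1) − (-6, -4, 3) = (12, 8, -2), w · n = -104.
Distance = |w · n| / |n| = |-104| / √2504 ≈ 2.0783.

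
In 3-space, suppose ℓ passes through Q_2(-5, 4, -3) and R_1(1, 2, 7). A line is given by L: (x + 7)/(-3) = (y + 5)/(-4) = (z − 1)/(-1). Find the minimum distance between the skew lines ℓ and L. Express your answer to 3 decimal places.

A direction vector for ℓ is R_1 − Q_2 = (6, -2, 10).
L has direction (-3, -4, -1) through (-7, -5, 1).
Common perpendicular direction n = (6, -2, 10) × (-3, -4, -1) = (42, -24, -30).
With w = (-7, -5, 1) − (-5, 4, -3) = (-2, -9, 4), w · n = 12.
Distance = |w · n| / |n| = |12| / √3240 ≈ 0.211.

0.211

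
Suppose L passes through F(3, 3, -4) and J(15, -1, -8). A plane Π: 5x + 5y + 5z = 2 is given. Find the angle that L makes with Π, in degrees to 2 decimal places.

10.02

A direction vector for L is J − F = (12, -4, -4).
sin θ = |n·v| / (|n||v|) = |20| / (√75 · √176) = 0.17408.
θ ≈ 10.02°.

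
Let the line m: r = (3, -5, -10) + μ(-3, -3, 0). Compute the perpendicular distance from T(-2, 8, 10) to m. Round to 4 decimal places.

Taking (3, -5, -10) on m with direction v = (-3, -3, 0): w = T − (3, -5, -10) = (-5, 13, 20), and w × v = (60, -60, 54).
Distance = |w × v| / |v| = √10116 / √18 ≈ 23.7065.

23.7065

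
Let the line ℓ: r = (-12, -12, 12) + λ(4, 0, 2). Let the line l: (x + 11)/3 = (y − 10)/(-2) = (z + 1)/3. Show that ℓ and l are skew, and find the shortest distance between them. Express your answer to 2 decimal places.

2.23

l has direction (3, -2, 3) through (-11, 10, -1).
Common perpendicular direction n = (4, 0, 2) × (3, -2, 3) = (4, -6, -8).
With w = (-11, 10, -1) − (-12, -12, 12) = (1, 22, -13), w · n = -24.
Since n ≠ 0 the lines are not parallel, and w · n = -24 ≠ 0 so they do not intersect; hence they are skew.
Distance = |w · n| / |n| = |-24| / √116 ≈ 2.23.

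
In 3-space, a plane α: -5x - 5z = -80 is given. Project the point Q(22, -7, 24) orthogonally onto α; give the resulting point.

(7, -7, 9)

Foot = Q − λn with λ = (n·Q − d)/|n|² = (-230 − (-80))/50 = -3.
Foot = (22, -7, 24) − (-3)·(-5, 0, -5) = (7, -7, 9).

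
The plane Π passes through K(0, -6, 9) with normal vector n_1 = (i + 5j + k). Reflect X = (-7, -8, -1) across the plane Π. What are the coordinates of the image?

(-5, 2, 1)

Π: n_1·r = n_1·K gives x + 5y + z = -21.
λ = (n·X − d)/|n|² = (-48 − (-21))/27 = -1.
Reflection = X − 2λn = (-7, -8, -1) − (-2)·(1, 5, 1) = (-5, 2, 1).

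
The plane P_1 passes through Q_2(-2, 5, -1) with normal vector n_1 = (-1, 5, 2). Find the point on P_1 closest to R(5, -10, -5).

P_1: n_1·r = n_1·Q_2 gives -x + 5y + 2z = 25.
Foot = R − λn with λ = (n·R − d)/|n|² = (-65 − 25)/30 = -3.
Foot = (5, -10, -5) − (-3)·(-1, 5, 2) = (2, 5, 1).

(2, 5, 1)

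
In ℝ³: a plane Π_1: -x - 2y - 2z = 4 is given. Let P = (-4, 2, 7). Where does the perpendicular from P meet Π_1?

Foot = P − λn with λ = (n·P − d)/|n|² = (-14 − 4)/9 = -2.
Foot = (-4, 2, 7) − (-2)·(-1, -2, -2) = (-6, -2, 3).

(-6, -2, 3)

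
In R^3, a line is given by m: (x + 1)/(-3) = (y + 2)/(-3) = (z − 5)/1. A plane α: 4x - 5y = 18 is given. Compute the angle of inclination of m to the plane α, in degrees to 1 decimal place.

6.2

m has direction (-3, -3, 1) through (-1, -2, 5).
sin θ = |n·v| / (|n||v|) = |3| / (√41 · √19) = 0.10749.
θ ≈ 6.2°.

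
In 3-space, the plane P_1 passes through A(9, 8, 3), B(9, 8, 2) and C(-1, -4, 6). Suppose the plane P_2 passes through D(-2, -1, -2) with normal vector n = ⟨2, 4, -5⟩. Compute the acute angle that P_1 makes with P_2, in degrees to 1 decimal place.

81.2

AB = (0, 0, -1), AC = (-10, -12, 3); a normal to P_1 is AB × AC = (-12, 10, 0).
Using A: P_1 has equation -12x + 10y = -28.
P_2: n·r = n·D gives 2x + 4y - 5z = 2.
cos θ = |n₁·n₂| / (|n₁||n₂|) = |16| / (√244 · √45).
θ = arccos(0.15269) ≈ 81.2°.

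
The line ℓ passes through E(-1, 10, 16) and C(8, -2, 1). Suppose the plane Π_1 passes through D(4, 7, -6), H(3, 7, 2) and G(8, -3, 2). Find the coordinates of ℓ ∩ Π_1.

A direction vector for ℓ is C − E = (9, -12, -15).
DH = (-1, 0, 8), DG = (4, -10, 8); a normal to Π_1 is DH × DG = (80, 40, 10).
Using D: Π_1 has equation 80x + 40y + 10z = 540.
Substitute r = (-1, 10, 16) + t(9, -12, -15) into the plane: 480 + 90t = 540, so t = 2/3.
Intersection: (-1, 10, 16) + (2/3)·(9, -12, -15) = (5, 2, 6).

(5, 2, 6)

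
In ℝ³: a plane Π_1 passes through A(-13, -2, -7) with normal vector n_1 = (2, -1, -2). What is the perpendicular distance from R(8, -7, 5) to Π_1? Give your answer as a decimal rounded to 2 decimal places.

Π_1: n_1·r = n_1·A gives 2x - y - 2z = -10.
n·R − d = (2)·(8) + (-1)·(-7) + (-2)·(5) − (-10) = 23; |n| = √9.
Distance = |23| / √9 = 23/√9 ≈ 7.67.

7.67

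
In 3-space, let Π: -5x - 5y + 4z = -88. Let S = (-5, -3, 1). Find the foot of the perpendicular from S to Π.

(5, 7, -7)

Foot = S − λn with λ = (n·S − d)/|n|² = (44 − (-88))/66 = 2.
Foot = (-5, -3, 1) − 2·(-5, -5, 4) = (5, 7, -7).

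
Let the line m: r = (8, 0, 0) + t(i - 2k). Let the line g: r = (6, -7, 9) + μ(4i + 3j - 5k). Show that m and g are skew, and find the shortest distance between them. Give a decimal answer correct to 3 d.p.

4.899

Common perpendicular direction n = (1, 0, -2) × (4, 3, -5) = (6, -3, 3).
With w = (6, -7, 9) − (8, 0, 0) = (-2, -7, 9), w · n = 36.
Since n ≠ 0 the lines are not parallel, and w · n = 36 ≠ 0 so they do not intersect; hence they are skew.
Distance = |w · n| / |n| = |36| / √54 ≈ 4.899.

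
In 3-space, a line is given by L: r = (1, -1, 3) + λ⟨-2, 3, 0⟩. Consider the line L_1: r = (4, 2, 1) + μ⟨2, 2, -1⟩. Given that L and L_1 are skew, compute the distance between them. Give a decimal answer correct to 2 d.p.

Common perpendicular direction n = (-2, 3, 0) × (2, 2, -1) = (-3, -2, -10).
With w = (4, 2, 1) − (1, -1, 3) = (3, 3, -2), w · n = 5.
Distance = |w · n| / |n| = |5| / √113 ≈ 0.47.

0.47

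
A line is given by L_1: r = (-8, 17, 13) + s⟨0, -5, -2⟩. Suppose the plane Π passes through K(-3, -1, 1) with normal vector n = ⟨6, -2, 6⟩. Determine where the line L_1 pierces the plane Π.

(-8, 2, 7)

Π: n·r = n·K gives 6x - 2y + 6z = -10.
Substitute r = (-8, 17, 13) + t(0, -5, -2) into the plane: -4 + (-2)t = -10, so t = 3.
Intersection: (-8, 17, 13) + 3·(0, -5, -2) = (-8, 2, 7).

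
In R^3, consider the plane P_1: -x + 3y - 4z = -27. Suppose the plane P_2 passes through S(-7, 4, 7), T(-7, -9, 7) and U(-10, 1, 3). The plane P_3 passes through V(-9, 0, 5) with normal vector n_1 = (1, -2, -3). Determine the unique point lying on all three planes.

(-7, -2, 7)

ST = (0, -13, 0), SU = (-3, -3, -4); a normal to P_2 is ST × SU = (52, 0, -39).
Using S: P_2 has equation 52x - 39z = -637.
P_3: n_1·r = n_1·V gives x - 2y - 3z = -24.
Solving the 3×3 linear system -x + 3y - 4z = -27, 52x - 39z = -637, x - 2y - 3z = -24 (e.g. by elimination or Cramer's rule, determinant = 845) gives (-7, -2, 7).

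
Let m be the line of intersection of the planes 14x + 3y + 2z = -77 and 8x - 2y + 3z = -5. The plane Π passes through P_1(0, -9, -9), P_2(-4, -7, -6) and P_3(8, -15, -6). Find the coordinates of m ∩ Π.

(-4, -9, 3)

Direction of m: (14, 3, 2) × (8, -2, 3) = (13, -26, -52).
A point on m: solving the two plane equations with x = -6 gives (-6, -5, 11).
P_1P_2 = (-4, 2, 3), P_1P_3 = (8, -6, 3); a normal to Π is P_1P_2 × P_1P_3 = (24, 36, 8).
Using P_1: Π has equation 24x + 36y + 8z = -396.
Substitute r = (-6, -5, 11) + t(13, -26, -52) into the plane: -236 + (-1040)t = -396, so t = 2/13.
Intersection: (-6, -5, 11) + (2/13)·(13, -26, -52) = (-4, -9, 3).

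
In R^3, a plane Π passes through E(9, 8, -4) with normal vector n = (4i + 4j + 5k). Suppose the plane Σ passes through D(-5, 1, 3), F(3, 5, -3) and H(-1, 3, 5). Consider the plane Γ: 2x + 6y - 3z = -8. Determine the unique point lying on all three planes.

Π: n·r = n·E gives 4x + 4y + 5z = 48.
DF = (8, 4, -6), DH = (4, 2, 2); a normal to Σ is DF × DH = (20, -40, 0).
Using D: Σ has equation 20x - 40y = -140.
Solving the 3×3 linear system 4x + 4y + 5z = 48, 20x - 40y = -140, 2x + 6y - 3z = -8 (e.g. by elimination or Cramer's rule, determinant = 1720) gives (-1, 3, 8).

(-1, 3, 8)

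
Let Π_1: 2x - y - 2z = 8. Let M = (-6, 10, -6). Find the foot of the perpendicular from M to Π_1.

Foot = M − λn with λ = (n·M − d)/|n|² = (-10 − 8)/9 = -2.
Foot = (-6, 10, -6) − (-2)·(2, -1, -2) = (-2, 8, -10).

(-2, 8, -10)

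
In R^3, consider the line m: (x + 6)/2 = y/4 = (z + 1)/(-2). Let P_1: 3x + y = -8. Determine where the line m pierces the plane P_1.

m has direction (2, 4, -2) through (-6, 0, -1).
Substitute r = (-6, 0, -1) + t(2, 4, -2) into the plane: -18 + 10t = -8, so t = 1.
Intersection: (-6, 0, -1) + 1·(2, 4, -2) = (-4, 4, -3).

(-4, 4, -3)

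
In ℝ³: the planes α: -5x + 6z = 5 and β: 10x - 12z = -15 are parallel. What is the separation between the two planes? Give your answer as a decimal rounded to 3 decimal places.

Rescale β by 1/(-2): -5x + 6z = 15/2. Then distance = |5 − (15/2)| / √61 ≈ 0.320.

0.320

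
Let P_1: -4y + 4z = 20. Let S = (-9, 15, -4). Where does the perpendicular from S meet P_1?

Foot = S − λn with λ = (n·S − d)/|n|² = (-76 − 20)/32 = -3.
Foot = (-9, 15, -4) − (-3)·(0, -4, 4) = (-9, 3, 8).

(-9, 3, 8)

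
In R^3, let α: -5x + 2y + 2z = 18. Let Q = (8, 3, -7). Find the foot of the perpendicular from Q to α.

(-2, 7, -3)

Foot = Q − λn with λ = (n·Q − d)/|n|² = (-48 − 18)/33 = -2.
Foot = (8, 3, -7) − (-2)·(-5, 2, 2) = (-2, 7, -3).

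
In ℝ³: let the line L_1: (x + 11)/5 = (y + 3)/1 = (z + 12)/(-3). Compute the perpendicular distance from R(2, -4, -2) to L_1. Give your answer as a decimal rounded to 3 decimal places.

L_1 has direction (5, 1, -3) through (-11, -3, -12).
Taking (-11, -3, -12) on L_1 with direction v = (5, 1, -3): w = R − (-11, -3, -12) = (13, -1, 10), and w × v = (-7, 89, 18).
Distance = |w × v| / |v| = √8294 / √35 ≈ 15.394.

15.394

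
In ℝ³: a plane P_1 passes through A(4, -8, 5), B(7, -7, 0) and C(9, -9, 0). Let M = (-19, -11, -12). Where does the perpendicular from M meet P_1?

(-4, 4, 0)

AB = (3, 1, -5), AC = (5, -1, -5); a normal to P_1 is AB × AC = (-10, -10, -8).
Using A: P_1 has equation -10x - 10y - 8z = 0.
Foot = M − λn with λ = (n·M − d)/|n|² = (396 − 0)/264 = 3/2.
Foot = (-19, -11, -12) − (3/2)·(-10, -10, -8) = (-4, 4, 0).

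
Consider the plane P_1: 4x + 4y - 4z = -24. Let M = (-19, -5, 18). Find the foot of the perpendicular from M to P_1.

Foot = M − λn with λ = (n·M − d)/|n|² = (-168 − (-24))/48 = -3.
Foot = (-19, -5, 18) − (-3)·(4, 4, -4) = (-7, 7, 6).

(-7, 7, 6)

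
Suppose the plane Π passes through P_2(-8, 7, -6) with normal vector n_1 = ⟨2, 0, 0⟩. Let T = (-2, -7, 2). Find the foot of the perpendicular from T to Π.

(-8, -7, 2)

Π: n_1·r = n_1·P_2 gives 2x = -16.
Foot = T − λn with λ = (n·T − d)/|n|² = (-4 − (-16))/4 = 3.
Foot = (-2, -7, 2) − 3·(2, 0, 0) = (-8, -7, 2).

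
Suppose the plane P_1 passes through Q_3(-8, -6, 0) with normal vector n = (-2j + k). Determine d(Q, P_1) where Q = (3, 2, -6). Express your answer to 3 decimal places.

P_1: n·r = n·Q_3 gives -2y + z = 12.
n·Q − d = (0)·(3) + (-2)·(2) + (1)·(-6) − 12 = -22; |n| = √5.
Distance = |-22| / √5 = 22/√5 ≈ 9.839.

9.839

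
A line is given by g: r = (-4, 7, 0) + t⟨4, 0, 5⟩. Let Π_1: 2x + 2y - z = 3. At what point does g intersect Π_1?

Substitute r = (-4, 7, 0) + t(4, 0, 5) into the plane: 6 + 3t = 3, so t = -1.
Intersection: (-4, 7, 0) + (-1)·(4, 0, 5) = (-8, 7, -5).

(-8, 7, -5)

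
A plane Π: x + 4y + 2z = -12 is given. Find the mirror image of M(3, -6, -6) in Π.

λ = (n·M − d)/|n|² = (-33 − (-12))/21 = -1.
Reflection = M − 2λn = (3, -6, -6) − (-2)·(1, 4, 2) = (5, 2, -2).

(5, 2, -2)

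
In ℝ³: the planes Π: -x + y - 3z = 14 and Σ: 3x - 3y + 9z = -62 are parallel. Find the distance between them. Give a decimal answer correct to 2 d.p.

Rescale Σ by 1/(-3): -x + y - 3z = 62/3. Then distance = |14 − (62/3)| / √11 ≈ 2.01.

2.01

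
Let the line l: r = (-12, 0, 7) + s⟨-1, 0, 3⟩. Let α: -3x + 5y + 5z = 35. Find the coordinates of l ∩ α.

Substitute r = (-12, 0, 7) + t(-1, 0, 3) into the plane: 71 + 18t = 35, so t = -2.
Intersection: (-12, 0, 7) + (-2)·(-1, 0, 3) = (-10, 0, 1).

(-10, 0, 1)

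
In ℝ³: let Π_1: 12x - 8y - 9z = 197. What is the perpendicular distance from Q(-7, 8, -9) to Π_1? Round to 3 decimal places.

15.529

n·Q − d = (12)·(-7) + (-8)·(8) + (-9)·(-9) − 197 = -264; |n| = √289.
Distance = |-264| / √289 = 264/√289 ≈ 15.529.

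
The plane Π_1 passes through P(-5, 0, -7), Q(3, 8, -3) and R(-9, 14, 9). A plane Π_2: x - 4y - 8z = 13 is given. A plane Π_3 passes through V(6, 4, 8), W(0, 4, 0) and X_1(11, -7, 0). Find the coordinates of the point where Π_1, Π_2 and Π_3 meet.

PQ = (8, 8, 4), PR = (-4, 14, 16); a normal to Π_1 is PQ × PR = (72, -144, 144).
Using P: Π_1 has equation 72x - 144y + 144z = -1368.
VW = (-6, 0, -8), VX_1 = (5, -11, -8); a normal to Π_3 is VW × VX_1 = (-88, -88, 66).
Using V: Π_3 has equation -88x - 88y + 66z = -352.
Solving the 3×3 linear system 72x - 144y + 144z = -1368, x - 4y - 8z = 13, -88x - 88y + 66z = -352 (e.g. by elimination or Cramer's rule, determinant = -224928) gives (-3, 4, -4).

(-3, 4, -4)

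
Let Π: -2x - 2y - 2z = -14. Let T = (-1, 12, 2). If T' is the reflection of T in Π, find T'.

λ = (n·T − d)/|n|² = (-26 − (-14))/12 = -1.
Reflection = T − 2λn = (-1, 12, 2) − (-2)·(-2, -2, -2) = (-5, 8, -2).

(-5, 8, -2)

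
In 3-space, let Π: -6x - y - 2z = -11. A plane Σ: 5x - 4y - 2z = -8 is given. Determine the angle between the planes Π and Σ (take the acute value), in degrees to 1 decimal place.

59.2

cos θ = |n₁·n₂| / (|n₁||n₂|) = |-22| / (√41 · √45).
θ = arccos(0.51218) ≈ 59.2°.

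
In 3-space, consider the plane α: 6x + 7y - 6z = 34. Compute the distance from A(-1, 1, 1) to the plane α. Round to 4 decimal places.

3.5455

n·A − d = (6)·(-1) + (7)·(1) + (-6)·(1) − 34 = -39; |n| = √121.
Distance = |-39| / √121 = 39/√121 ≈ 3.5455.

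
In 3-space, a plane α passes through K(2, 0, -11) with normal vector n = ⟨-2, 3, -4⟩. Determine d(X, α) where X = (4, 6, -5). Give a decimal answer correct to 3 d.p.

1.857

α: n·r = n·K gives -2x + 3y - 4z = 40.
n·X − d = (-2)·(4) + (3)·(6) + (-4)·(-5) − 40 = -10; |n| = √29.
Distance = |-10| / √29 = 10/√29 ≈ 1.857.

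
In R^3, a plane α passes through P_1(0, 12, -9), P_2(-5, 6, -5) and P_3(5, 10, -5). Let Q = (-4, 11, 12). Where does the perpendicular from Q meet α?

P_1P_2 = (-5, -6, 4), P_1P_3 = (5, -2, 4); a normal to α is P_1P_2 × P_1P_3 = (-16, 40, 40).
Using P_1: α has equation -16x + 40y + 40z = 120.
Foot = Q − λn with λ = (n·Q − d)/|n|² = (984 − 120)/3456 = 1/4.
Foot = (-4, 11, 12) − (1/4)·(-16, 40, 40) = (0, 1, 2).

(0, 1, 2)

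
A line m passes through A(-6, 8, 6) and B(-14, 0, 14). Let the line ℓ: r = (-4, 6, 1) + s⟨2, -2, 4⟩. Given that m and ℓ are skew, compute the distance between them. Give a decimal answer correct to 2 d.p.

4.81

A direction vector for m is B − A = (-8, -8, 8).
Common perpendicular direction n = (-8, -8, 8) × (2, -2, 4) = (-16, 48, 32).
With w = (-4, 6, 1) − (-6, 8, 6) = (2, -2, -5), w · n = -288.
Distance = |w · n| / |n| = |-288| / √3584 ≈ 4.81.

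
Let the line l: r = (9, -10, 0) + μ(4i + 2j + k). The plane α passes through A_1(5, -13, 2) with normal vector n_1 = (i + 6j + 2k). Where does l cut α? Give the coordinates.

α: n_1·r = n_1·A_1 gives x + 6y + 2z = -69.
Substitute r = (9, -10, 0) + t(4, 2, 1) into the plane: -51 + 18t = -69, so t = -1.
Intersection: (9, -10, 0) + (-1)·(4, 2, 1) = (5, -12, -1).

(5, -12, -1)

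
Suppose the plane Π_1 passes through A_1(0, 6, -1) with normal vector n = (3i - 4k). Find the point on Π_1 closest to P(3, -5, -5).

Π_1: n·r = n·A_1 gives 3x - 4z = 4.
Foot = P − λn with λ = (n·P − d)/|n|² = (29 − 4)/25 = 1.
Foot = (3, -5, -5) − 1·(3, 0, -4) = (0, -5, -1).

(0, -5, -1)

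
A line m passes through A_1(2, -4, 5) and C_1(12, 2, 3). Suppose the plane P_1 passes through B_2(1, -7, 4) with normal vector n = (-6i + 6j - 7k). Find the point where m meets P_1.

(7, -1, 4)

A direction vector for m is C_1 − A_1 = (10, 6, -2).
P_1: n·r = n·B_2 gives -6x + 6y - 7z = -76.
Substitute r = (2, -4, 5) + t(10, 6, -2) into the plane: -71 + (-10)t = -76, so t = 1/2.
Intersection: (2, -4, 5) + (1/2)·(10, 6, -2) = (7, -1, 4).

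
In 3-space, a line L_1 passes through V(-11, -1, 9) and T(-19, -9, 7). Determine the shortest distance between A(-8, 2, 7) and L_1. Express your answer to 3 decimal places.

A direction vector for L_1 is T − V = (-8, -8, -2).
Taking (-11, -1, 9) on L_1 with direction v = (-8, -8, -2): w = A − (-11, -1, 9) = (3, 3, -2), and w × v = (-22, 22, 0).
Distance = |w × v| / |v| = √968 / √132 ≈ 2.708.

2.708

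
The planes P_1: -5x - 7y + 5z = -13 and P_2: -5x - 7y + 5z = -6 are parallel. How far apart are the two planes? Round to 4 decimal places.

0.7035

Same normal n = (-5, -7, 5) with |n| = √99; distance = |-13 − (-6)| / |n| = 7/√99 ≈ 0.7035.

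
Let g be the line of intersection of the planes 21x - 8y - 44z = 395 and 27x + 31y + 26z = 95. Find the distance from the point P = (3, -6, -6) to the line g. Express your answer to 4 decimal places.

Direction of g: (21, -8, -44) × (27, 31, 26) = (1156, -1734, 867).
A point on g: solving the two plane equations with x = 11 gives (11, -4, -3).
Taking (11, -4, -3) on g with direction v = (1156, -1734, 867): w = P − (11, -4, -3) = (-8, -2, -3), and w × v = (-6936, 3468, 16184).
Distance = |w × v| / |v| = √322056976 / √5094781 ≈ 7.9507.

7.9507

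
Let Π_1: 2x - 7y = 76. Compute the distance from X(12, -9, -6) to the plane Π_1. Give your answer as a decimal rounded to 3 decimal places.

1.511

n·X − d = (2)·(12) + (-7)·(-9) + (0)·(-6) − 76 = 11; |n| = √53.
Distance = |11| / √53 = 11/√53 ≈ 1.511.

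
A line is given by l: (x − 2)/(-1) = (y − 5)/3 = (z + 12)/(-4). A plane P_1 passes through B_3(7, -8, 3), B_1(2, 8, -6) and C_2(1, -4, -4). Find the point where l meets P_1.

(5, -4, 0)

l has direction (-1, 3, -4) through (2, 5, -12).
B_3B_1 = (-5, 16, -9), B_3C_2 = (-6, 4, -7); a normal to P_1 is B_3B_1 × B_3C_2 = (-76, 19, 76).
Using B_3: P_1 has equation -76x + 19y + 76z = -456.
Substitute r = (2, 5, -12) + t(-1, 3, -4) into the plane: -969 + (-171)t = -456, so t = -3.
Intersection: (2, 5, -12) + (-3)·(-1, 3, -4) = (5, -4, 0).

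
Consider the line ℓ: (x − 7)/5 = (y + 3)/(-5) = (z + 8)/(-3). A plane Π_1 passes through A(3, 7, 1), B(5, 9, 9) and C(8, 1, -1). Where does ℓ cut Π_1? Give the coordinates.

ℓ has direction (5, -5, -3) through (7, -3, -8).
AB = (2, 2, 8), AC = (5, -6, -2); a normal to Π_1 is AB × AC = (44, 44, -22).
Using A: Π_1 has equation 44x + 44y - 22z = 418.
Substitute r = (7, -3, -8) + t(5, -5, -3) into the plane: 352 + 66t = 418, so t = 1.
Intersection: (7, -3, -8) + 1·(5, -5, -3) = (12, -8, -11).

(12, -8, -11)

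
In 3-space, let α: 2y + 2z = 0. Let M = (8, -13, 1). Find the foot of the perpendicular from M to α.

(8, -7, 7)

Foot = M − λn with λ = (n·M − d)/|n|² = (-24 − 0)/8 = -3.
Foot = (8, -13, 1) − (-3)·(0, 2, 2) = (8, -7, 7).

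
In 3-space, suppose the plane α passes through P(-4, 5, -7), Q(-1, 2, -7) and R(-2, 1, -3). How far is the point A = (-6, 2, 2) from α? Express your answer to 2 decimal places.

0.33

PQ = (3, -3, 0), PR = (2, -4, 4); a normal to α is PQ × PR = (-12, -12, -6).
Using P: α has equation -12x - 12y - 6z = 30.
n·A − d = (-12)·(-6) + (-12)·(2) + (-6)·(2) − 30 = 6; |n| = √324.
Distance = |6| / √324 = 6/√324 ≈ 0.33.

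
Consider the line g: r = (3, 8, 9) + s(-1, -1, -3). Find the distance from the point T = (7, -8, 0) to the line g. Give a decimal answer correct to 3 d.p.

Taking (3, 8, 9) on g with direction v = (-1, -1, -3): w = T − (3, 8, 9) = (4, -16, -9), and w × v = (39, 21, -20).
Distance = |w × v| / |v| = √2362 / √11 ≈ 14.654.

14.654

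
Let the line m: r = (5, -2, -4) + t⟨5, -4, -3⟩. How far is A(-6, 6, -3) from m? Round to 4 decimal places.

Taking (5, -2, -4) on m with direction v = (5, -4, -3): w = A − (5, -2, -4) = (-11, 8, 1), and w × v = (-20, -28, 4).
Distance = |w × v| / |v| = √1200 / √50 ≈ 4.8990.

4.8990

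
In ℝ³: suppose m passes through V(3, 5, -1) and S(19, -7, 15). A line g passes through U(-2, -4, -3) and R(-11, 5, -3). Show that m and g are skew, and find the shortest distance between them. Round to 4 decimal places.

9.4002

A direction vector for m is S − V = (16, -12, 16).
A direction vector for g is R − U = (-9, 9, 0).
Common perpendicular direction n = (16, -12, 16) × (-9, 9, 0) = (-144, -144, 36).
With w = (-2, -4, -3) − (3, 5, -1) = (-5, -9, -2), w · n = 1944.
Since n ≠ 0 the lines are not parallel, and w · n = 1944 ≠ 0 so they do not intersect; hence they are skew.
Distance = |w · n| / |n| = |1944| / √42768 ≈ 9.4002.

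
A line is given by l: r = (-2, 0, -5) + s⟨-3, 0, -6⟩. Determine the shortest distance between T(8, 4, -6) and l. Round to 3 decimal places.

Taking (-2, 0, -5) on l with direction v = (-3, 0, -6): w = T − (-2, 0, -5) = (10, 4, -1), and w × v = (-24, 63, 12).
Distance = |w × v| / |v| = √4689 / √45 ≈ 10.208.

10.208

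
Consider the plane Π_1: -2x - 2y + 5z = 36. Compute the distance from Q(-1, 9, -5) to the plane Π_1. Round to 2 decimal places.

n·Q − d = (-2)·(-1) + (-2)·(9) + (5)·(-5) − 36 = -77; |n| = √33.
Distance = |-77| / √33 = 77/√33 ≈ 13.40.

13.40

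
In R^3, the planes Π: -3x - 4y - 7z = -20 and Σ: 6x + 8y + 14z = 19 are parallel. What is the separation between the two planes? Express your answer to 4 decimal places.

1.2206

Rescale Σ by 1/(-2): -3x - 4y - 7z = -19/2. Then distance = |-20 − (-19/2)| / √74 ≈ 1.2206.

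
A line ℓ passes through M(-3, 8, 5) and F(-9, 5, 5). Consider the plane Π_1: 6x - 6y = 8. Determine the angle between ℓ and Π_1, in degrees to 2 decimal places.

18.43

A direction vector for ℓ is F − M = (-6, -3, 0).
sin θ = |n·v| / (|n||v|) = |-18| / (√72 · √45) = 0.31623.
θ ≈ 18.43°.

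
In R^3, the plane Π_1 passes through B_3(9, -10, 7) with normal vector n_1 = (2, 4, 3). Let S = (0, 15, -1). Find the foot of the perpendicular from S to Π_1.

Π_1: n_1·r = n_1·B_3 gives 2x + 4y + 3z = -1.
Foot = S − λn with λ = (n·S − d)/|n|² = (57 − (-1))/29 = 2.
Foot = (0, 15, -1) − 2·(2, 4, 3) = (-4, 7, -7).

(-4, 7, -7)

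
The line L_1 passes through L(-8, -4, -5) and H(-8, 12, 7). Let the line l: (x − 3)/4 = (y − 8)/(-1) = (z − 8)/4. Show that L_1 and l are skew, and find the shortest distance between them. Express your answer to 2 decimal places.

5.26

A direction vector for L_1 is H − L = (0, 16, 12).
l has direction (4, -1, 4) through (3, 8, 8).
Common perpendicular direction n = (0, 16, 12) × (4, -1, 4) = (76, 48, -64).
With w = (3, 8, 8) − (-8, -4, -5) = (11, 12, 13), w · n = 580.
Since n ≠ 0 the lines are not parallel, and w · n = 580 ≠ 0 so they do not intersect; hence they are skew.
Distance = |w · n| / |n| = |580| / √12176 ≈ 5.26.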